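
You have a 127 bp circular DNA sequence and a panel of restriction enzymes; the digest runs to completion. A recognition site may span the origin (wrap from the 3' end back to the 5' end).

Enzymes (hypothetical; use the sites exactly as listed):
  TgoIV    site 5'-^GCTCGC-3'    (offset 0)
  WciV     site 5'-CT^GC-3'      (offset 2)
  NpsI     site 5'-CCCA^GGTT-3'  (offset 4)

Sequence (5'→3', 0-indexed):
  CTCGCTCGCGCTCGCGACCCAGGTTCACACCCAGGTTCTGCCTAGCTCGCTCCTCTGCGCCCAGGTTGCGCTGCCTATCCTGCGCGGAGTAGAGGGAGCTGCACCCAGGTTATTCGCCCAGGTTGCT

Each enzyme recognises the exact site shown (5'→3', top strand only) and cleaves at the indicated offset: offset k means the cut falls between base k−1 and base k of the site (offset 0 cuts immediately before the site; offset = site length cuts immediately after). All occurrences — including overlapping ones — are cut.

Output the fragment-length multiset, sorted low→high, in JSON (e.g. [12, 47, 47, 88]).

[5,6,6,7,7,9,9,10,12,12,12,13,19]

Per-enzyme occurrences:
  TgoIV GCTCGC/0: at [3, 9, 44] ⇒ [3, 9, 44]
  WciV CTGC/2: at [37, 54, 70, 79, 98] ⇒ [39, 56, 72, 81, 100]
  NpsI CCCAGGTT/4: at [17, 29, 59, 103, 116] ⇒ [21, 33, 63, 107, 120]

All cut coordinates (distinct, sorted): [3, 9, 21, 33, 39, 44, 56, 63, 72, 81, 100, 107, 120]

Fragments:
  3→9: 6 bp
  9→21: 12 bp
  21→33: 12 bp
  33→39: 6 bp
  39→44: 5 bp
  44→56: 12 bp
  56→63: 7 bp
  63→72: 9 bp
  72→81: 9 bp
  81→100: 19 bp
  100→107: 7 bp
  107→120: 13 bp
  120→3 (wrap): 127-120+3 = 10 bp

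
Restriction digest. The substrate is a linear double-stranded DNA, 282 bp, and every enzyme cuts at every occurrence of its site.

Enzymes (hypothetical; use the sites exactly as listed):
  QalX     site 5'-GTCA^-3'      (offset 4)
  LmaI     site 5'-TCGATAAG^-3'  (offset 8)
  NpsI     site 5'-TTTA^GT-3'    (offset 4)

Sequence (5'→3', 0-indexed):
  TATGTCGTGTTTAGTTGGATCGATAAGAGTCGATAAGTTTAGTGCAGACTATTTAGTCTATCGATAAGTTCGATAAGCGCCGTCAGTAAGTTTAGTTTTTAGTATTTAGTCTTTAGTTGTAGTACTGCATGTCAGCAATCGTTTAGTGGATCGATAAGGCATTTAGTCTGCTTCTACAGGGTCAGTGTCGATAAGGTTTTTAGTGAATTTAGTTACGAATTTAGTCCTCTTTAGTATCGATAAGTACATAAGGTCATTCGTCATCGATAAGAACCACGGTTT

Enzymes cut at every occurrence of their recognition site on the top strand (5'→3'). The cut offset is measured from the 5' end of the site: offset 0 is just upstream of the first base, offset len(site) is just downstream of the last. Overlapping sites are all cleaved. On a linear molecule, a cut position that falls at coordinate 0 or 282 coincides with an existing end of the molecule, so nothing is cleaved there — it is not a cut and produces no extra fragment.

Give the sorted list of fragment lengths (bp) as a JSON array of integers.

Site scan:
  QalX GTCA/4: at [81, 130, 180, 252, 259] ⇒ [85, 134, 184, 256, 263]
  LmaI TCGATAAG/8: at [19, 29, 60, 69, 150, 187, 236, 263] ⇒ [27, 37, 68, 77, 158, 195, 244, 271]
  NpsI TTTAGT/4: at [9, 37, 51, 90, 97, 104, 111, 141, 161, 198, 207, 219, 229] ⇒ [13, 41, 55, 94, 101, 108, 115, 145, 165, 202, 211, 223, 233]

Pooled cuts: [13, 27, 37, 41, 55, 68, 77, 85, 94, 101, 108, 115, 134, 145, 158, 165, 184, 195, 202, 211, 223, 233, 244, 256, 263, 271]

Fragments:
  [0,13): 13 bp
  [13,27): 14 bp
  [27,37): 10 bp
  [37,41): 4 bp
  [41,55): 14 bp
  [55,68): 13 bp
  [68,77): 9 bp
  [77,85): 8 bp
  [85,94): 9 bp
  [94,101): 7 bp
  [101,108): 7 bp
  [108,115): 7 bp
  [115,134): 19 bp
  [134,145): 11 bp
  [145,158): 13 bp
  [158,165): 7 bp
  [165,184): 19 bp
  [184,195): 11 bp
  [195,202): 7 bp
  [202,211): 9 bp
  [211,223): 12 bp
  [223,233): 10 bp
  [233,244): 11 bp
  [244,256): 12 bp
  [256,263): 7 bp
  [263,271): 8 bp
  [271,282): 11 bp

[4,7,7,7,7,7,7,8,8,9,9,9,10,10,11,11,11,11,12,12,13,13,13,14,14,19,19]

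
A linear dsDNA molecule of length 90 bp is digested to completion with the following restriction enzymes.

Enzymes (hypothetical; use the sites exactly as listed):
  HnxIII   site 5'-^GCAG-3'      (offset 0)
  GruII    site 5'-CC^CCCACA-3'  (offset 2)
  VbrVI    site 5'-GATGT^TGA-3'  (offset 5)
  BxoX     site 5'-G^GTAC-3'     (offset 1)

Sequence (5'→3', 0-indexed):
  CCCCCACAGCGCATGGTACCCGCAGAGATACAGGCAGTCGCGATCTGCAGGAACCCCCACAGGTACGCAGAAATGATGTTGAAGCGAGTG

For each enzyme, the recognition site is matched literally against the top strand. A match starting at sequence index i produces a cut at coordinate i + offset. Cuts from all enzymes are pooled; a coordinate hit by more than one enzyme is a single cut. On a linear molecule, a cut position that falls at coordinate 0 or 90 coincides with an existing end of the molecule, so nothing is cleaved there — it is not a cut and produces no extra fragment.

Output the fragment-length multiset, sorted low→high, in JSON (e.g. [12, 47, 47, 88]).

[2,4,6,7,9,11,12,13,13,13]

Per-enzyme occurrences:
  HnxIII (GCAG, off=0): starts [21, 33, 46, 66] → cuts [21, 33, 46, 66]
  GruII (CCCCCACA, off=2): starts [0, 53] → cuts [2, 55]
  VbrVI (GATGTTGA, off=5): starts [74] → cuts [79]
  BxoX (GGTAC, off=1): starts [14, 61] → cuts [15, 62]

All cut coordinates (distinct, sorted): [2, 15, 21, 33, 46, 55, 62, 66, 79]

Fragments:
  [0,2): 2 bp
  [2,15): 13 bp
  [15,21): 6 bp
  [21,33): 12 bp
  [33,46): 13 bp
  [46,55): 9 bp
  [55,62): 7 bp
  [62,66): 4 bp
  [66,79): 13 bp
  [79,90): 11 bp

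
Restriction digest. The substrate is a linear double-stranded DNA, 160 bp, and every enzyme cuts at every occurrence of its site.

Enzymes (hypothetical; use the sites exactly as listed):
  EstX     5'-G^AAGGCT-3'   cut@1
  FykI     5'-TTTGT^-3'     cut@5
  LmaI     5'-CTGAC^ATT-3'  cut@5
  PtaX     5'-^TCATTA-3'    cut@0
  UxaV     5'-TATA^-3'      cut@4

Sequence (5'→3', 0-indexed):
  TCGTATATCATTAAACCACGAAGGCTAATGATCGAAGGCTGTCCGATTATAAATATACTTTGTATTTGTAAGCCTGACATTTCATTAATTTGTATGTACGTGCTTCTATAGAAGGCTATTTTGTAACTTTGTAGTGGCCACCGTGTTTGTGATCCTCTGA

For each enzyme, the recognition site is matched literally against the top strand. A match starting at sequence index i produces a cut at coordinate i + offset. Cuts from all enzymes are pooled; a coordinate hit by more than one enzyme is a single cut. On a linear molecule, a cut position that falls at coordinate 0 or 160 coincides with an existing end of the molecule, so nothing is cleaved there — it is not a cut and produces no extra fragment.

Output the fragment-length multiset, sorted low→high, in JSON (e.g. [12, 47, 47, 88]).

[1,3,6,6,6,7,8,9,10,12,13,13,14,17,17,18]

Per-enzyme occurrences:
  EstX (GAAGGCT, off=1): starts [19, 33, 110] → cuts [20, 34, 111]
  FykI (TTTGT, off=5): starts [58, 64, 88, 119, 127, 145] → cuts [63, 69, 93, 124, 132, 150]
  LmaI (CTGACATT, off=5): starts [73] → cuts [78]
  PtaX (TCATTA, off=0): starts [7, 81] → cuts [7, 81]
  UxaV (TATA, off=4): starts [3, 47, 53, 106] → cuts [7, 51, 57, 110]

All cut coordinates (distinct, sorted): [7, 20, 34, 51, 57, 63, 69, 78, 81, 93, 110, 111, 124, 132, 150]

Fragments:
  [0,7): 7 bp
  [7,20): 13 bp
  [20,34): 14 bp
  [34,51): 17 bp
  [51,57): 6 bp
  [57,63): 6 bp
  [63,69): 6 bp
  [69,78): 9 bp
  [78,81): 3 bp
  [81,93): 12 bp
  [93,110): 17 bp
  [110,111): 1 bp
  [111,124): 13 bp
  [124,132): 8 bp
  [132,150): 18 bp
  [150,160): 10 bp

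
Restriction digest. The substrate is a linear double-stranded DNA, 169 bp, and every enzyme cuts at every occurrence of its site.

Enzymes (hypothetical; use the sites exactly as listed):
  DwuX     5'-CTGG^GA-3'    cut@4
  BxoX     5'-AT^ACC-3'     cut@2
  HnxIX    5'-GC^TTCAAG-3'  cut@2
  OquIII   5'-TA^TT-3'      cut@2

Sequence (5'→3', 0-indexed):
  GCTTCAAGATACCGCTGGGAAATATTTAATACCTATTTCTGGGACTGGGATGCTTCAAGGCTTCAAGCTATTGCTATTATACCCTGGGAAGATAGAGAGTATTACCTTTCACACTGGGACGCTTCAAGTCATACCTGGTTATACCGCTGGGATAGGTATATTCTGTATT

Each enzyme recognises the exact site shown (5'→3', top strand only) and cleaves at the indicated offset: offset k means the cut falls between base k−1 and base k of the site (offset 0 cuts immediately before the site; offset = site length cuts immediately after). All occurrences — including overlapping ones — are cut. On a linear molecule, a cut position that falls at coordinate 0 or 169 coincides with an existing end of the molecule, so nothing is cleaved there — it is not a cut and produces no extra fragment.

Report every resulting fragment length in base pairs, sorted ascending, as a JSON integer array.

[2,2,4,5,5,5,6,6,6,6,7,7,7,8,8,8,8,9,10,10,10,14,16]

Site scan:
  DwuX CTGGGA/4: at [14, 38, 44, 83, 113, 146] ⇒ [18, 42, 48, 87, 117, 150]
  BxoX ATACC/2: at [8, 28, 78, 130, 140] ⇒ [10, 30, 80, 132, 142]
  HnxIX GCTTCAAG/2: at [0, 51, 59, 120] ⇒ [2, 53, 61, 122]
  OquIII TATT/2: at [22, 33, 68, 74, 99, 158, 165] ⇒ [24, 35, 70, 76, 101, 160, 167]

Pooled cuts: [2, 10, 18, 24, 30, 35, 42, 48, 53, 61, 70, 76, 80, 87, 101, 117, 122, 132, 142, 150, 160, 167]

Fragment lengths:
  [0,2): 2 bp
  [2,10): 8 bp
  [10,18): 8 bp
  [18,24): 6 bp
  [24,30): 6 bp
  [30,35): 5 bp
  [35,42): 7 bp
  [42,48): 6 bp
  [48,53): 5 bp
  [53,61): 8 bp
  [61,70): 9 bp
  [70,76): 6 bp
  [76,80): 4 bp
  [80,87): 7 bp
  [87,101): 14 bp
  [101,117): 16 bp
  [117,122): 5 bp
  [122,132): 10 bp
  [132,142): 10 bp
  [142,150): 8 bp
  [150,160): 10 bp
  [160,167): 7 bp
  [167,169): 2 bp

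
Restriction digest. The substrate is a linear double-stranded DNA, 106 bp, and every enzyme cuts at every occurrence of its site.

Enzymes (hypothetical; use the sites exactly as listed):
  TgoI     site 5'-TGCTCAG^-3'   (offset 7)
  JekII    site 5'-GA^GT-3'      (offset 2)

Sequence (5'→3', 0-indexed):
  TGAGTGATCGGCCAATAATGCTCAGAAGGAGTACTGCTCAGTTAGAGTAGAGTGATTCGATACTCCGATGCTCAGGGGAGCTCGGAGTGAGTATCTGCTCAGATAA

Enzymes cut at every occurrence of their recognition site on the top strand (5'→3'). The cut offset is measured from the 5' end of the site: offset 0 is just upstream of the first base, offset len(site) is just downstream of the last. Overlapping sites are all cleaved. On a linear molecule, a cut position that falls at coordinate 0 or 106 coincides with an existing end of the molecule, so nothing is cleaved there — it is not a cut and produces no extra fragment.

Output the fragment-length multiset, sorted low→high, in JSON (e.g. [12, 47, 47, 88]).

[3,4,4,5,5,5,11,11,12,22,24]

Per-enzyme occurrences:
  TgoI (TGCTCAG, off=7): starts [18, 34, 68, 95] → cuts [25, 41, 75, 102]
  JekII (GAGT, off=2): starts [1, 28, 44, 49, 84, 88] → cuts [3, 30, 46, 51, 86, 90]

All cut coordinates (distinct, sorted): [3, 25, 30, 41, 46, 51, 75, 86, 90, 102]

Fragment lengths:
  [0,3): 3 bp
  [3,25): 22 bp
  [25,30): 5 bp
  [30,41): 11 bp
  [41,46): 5 bp
  [46,51): 5 bp
  [51,75): 24 bp
  [75,86): 11 bp
  [86,90): 4 bp
  [90,102): 12 bp
  [102,106): 4 bp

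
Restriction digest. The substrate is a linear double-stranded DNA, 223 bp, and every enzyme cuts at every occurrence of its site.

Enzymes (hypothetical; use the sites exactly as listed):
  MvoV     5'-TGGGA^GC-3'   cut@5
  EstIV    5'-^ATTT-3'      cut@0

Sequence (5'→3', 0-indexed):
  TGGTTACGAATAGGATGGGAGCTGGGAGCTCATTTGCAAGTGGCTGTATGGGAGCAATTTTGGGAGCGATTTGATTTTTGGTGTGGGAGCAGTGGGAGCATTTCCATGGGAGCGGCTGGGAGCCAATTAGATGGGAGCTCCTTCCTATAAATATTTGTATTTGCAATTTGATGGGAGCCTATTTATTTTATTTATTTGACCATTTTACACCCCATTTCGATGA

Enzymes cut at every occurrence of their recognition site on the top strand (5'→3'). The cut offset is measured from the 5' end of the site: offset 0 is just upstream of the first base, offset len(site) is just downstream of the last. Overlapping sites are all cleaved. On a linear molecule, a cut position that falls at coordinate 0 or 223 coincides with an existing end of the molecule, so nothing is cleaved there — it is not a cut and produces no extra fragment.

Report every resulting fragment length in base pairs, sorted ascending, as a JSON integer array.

Per-enzyme occurrences:
  MvoV TGGGAGC/5: at [15, 22, 48, 60, 83, 92, 106, 116, 131, 171] ⇒ [20, 27, 53, 65, 88, 97, 111, 121, 136, 176]
  EstIV ATTT/0: at [31, 56, 68, 73, 99, 152, 158, 165, 180, 184, 189, 193, 201, 213] ⇒ [31, 56, 68, 73, 99, 152, 158, 165, 180, 184, 189, 193, 201, 213]

Pooled cuts: [20, 27, 31, 53, 56, 65, 68, 73, 88, 97, 99, 111, 121, 136, 152, 158, 165, 176, 180, 184, 189, 193, 201, 213]

Fragment lengths:
  [0,20): 20 bp
  [20,27): 7 bp
  [27,31): 4 bp
  [31,53): 22 bp
  [53,56): 3 bp
  [56,65): 9 bp
  [65,68): 3 bp
  [68,73): 5 bp
  [73,88): 15 bp
  [88,97): 9 bp
  [97,99): 2 bp
  [99,111): 12 bp
  [111,121): 10 bp
  [121,136): 15 bp
  [136,152): 16 bp
  [152,158): 6 bp
  [158,165): 7 bp
  [165,176): 11 bp
  [176,180): 4 bp
  [180,184): 4 bp
  [184,189): 5 bp
  [189,193): 4 bp
  [193,201): 8 bp
  [201,213): 12 bp
  [213,223): 10 bp

[2,3,3,4,4,4,4,5,5,6,7,7,8,9,9,10,10,11,12,12,15,15,16,20,22]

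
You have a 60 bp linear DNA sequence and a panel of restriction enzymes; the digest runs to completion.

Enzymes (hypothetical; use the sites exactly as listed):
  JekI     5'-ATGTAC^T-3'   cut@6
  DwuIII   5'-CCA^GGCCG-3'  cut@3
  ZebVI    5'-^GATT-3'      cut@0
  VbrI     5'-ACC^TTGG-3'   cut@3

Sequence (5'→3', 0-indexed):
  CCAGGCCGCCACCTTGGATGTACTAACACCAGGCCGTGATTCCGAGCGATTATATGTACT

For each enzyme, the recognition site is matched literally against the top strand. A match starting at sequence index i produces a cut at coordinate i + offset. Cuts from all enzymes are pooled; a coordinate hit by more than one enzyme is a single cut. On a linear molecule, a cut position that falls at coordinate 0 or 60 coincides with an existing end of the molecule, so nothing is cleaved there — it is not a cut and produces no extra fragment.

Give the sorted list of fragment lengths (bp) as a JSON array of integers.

[1,3,6,8,10,10,10,12]

Scan for sites:
  JekI ATGTACT/6: at [17, 53] ⇒ [23, 59]
  DwuIII CCAGGCCG/3: at [0, 28] ⇒ [3, 31]
  ZebVI GATT/0: at [37, 47] ⇒ [37, 47]
  VbrI ACCTTGG/3: at [10] ⇒ [13]

All cut coordinates (distinct, sorted): [3, 13, 23, 31, 37, 47, 59]

Fragments:
  [0,3): 3 bp
  [3,13): 10 bp
  [13,23): 10 bp
  [23,31): 8 bp
  [31,37): 6 bp
  [37,47): 10 bp
  [47,59): 12 bp
  [59,60): 1 bp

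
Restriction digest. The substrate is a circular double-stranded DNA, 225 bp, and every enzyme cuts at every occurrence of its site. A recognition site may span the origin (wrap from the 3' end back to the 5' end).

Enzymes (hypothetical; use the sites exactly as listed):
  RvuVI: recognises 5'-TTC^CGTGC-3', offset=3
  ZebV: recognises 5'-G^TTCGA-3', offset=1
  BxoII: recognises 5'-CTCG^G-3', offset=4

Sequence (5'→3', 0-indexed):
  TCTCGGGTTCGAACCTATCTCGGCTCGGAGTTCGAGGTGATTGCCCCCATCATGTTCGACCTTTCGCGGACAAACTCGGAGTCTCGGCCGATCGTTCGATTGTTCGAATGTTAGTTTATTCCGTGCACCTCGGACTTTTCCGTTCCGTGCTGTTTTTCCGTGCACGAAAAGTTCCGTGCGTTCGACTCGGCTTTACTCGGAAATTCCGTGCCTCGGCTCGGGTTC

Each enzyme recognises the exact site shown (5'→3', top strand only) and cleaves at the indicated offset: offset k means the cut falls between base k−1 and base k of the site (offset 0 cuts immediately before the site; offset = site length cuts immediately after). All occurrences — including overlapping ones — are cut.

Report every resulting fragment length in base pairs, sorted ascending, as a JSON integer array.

Per-enzyme occurrences:
  RvuVI (TTCCGTGC, off=3): starts [118, 142, 155, 171, 203] → cuts [121, 145, 158, 174, 206]
  ZebV (GTTCGA, off=1): starts [6, 29, 53, 93, 101, 179] → cuts [7, 30, 54, 94, 102, 180]
  BxoII (CTCGG, off=4): starts [1, 18, 23, 74, 82, 128, 185, 195, 211, 216] → cuts [5, 22, 27, 78, 86, 132, 189, 199, 215, 220]

All cut coordinates (distinct, sorted): [5, 7, 22, 27, 30, 54, 78, 86, 94, 102, 121, 132, 145, 158, 174, 180, 189, 199, 206, 215, 220]

Fragment lengths:
  5→7: 2 bp
  7→22: 15 bp
  22→27: 5 bp
  27→30: 3 bp
  30→54: 24 bp
  54→78: 24 bp
  78→86: 8 bp
  86→94: 8 bp
  94→102: 8 bp
  102→121: 19 bp
  121→132: 11 bp
  132→145: 13 bp
  145→158: 13 bp
  158→174: 16 bp
  174→180: 6 bp
  180→189: 9 bp
  189→199: 10 bp
  199→206: 7 bp
  206→215: 9 bp
  215→220: 5 bp
  220→5 (wrap): 225-220+5 = 10 bp

[2,3,5,5,6,7,8,8,8,9,9,10,10,11,13,13,15,16,19,24,24]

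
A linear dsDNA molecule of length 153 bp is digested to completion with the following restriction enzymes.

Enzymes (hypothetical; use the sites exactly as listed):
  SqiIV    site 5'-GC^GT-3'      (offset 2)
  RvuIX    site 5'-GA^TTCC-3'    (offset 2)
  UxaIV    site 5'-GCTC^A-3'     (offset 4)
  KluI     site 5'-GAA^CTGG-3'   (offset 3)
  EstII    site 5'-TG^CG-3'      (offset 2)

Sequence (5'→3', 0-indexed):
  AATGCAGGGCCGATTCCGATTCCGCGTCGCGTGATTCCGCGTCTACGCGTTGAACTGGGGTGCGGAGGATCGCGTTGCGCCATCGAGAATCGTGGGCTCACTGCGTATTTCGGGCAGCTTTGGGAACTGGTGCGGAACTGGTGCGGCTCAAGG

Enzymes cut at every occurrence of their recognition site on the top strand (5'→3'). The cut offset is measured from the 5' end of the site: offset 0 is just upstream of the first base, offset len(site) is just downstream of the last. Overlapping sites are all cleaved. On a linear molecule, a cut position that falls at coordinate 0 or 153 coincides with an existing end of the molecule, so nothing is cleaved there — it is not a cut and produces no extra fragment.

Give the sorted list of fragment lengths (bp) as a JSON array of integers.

[1,4,4,4,4,5,5,6,6,6,6,6,6,6,8,8,11,13,22,22]

Per-enzyme occurrences:
  SqiIV (GCGT, off=2): starts [23, 28, 38, 46, 71, 102] → cuts [25, 30, 40, 48, 73, 104]
  RvuIX (GATTCC, off=2): starts [11, 17, 32] → cuts [13, 19, 34]
  UxaIV (GCTCA, off=4): starts [95, 145] → cuts [99, 149]
  KluI (GAACTGG, off=3): starts [51, 123, 134] → cuts [54, 126, 137]
  EstII (TGCG, off=2): starts [60, 75, 101, 130, 141] → cuts [62, 77, 103, 132, 143]

All cut coordinates (distinct, sorted): [13, 19, 25, 30, 34, 40, 48, 54, 62, 73, 77, 99, 103, 104, 126, 132, 137, 143, 149]

Fragments:
  [0,13): 13 bp
  [13,19): 6 bp
  [19,25): 6 bp
  [25,30): 5 bp
  [30,34): 4 bp
  [34,40): 6 bp
  [40,48): 8 bp
  [48,54): 6 bp
  [54,62): 8 bp
  [62,73): 11 bp
  [73,77): 4 bp
  [77,99): 22 bp
  [99,103): 4 bp
  [103,104): 1 bp
  [104,126): 22 bp
  [126,132): 6 bp
  [132,137): 5 bp
  [137,143): 6 bp
  [143,149): 6 bp
  [149,153): 4 bp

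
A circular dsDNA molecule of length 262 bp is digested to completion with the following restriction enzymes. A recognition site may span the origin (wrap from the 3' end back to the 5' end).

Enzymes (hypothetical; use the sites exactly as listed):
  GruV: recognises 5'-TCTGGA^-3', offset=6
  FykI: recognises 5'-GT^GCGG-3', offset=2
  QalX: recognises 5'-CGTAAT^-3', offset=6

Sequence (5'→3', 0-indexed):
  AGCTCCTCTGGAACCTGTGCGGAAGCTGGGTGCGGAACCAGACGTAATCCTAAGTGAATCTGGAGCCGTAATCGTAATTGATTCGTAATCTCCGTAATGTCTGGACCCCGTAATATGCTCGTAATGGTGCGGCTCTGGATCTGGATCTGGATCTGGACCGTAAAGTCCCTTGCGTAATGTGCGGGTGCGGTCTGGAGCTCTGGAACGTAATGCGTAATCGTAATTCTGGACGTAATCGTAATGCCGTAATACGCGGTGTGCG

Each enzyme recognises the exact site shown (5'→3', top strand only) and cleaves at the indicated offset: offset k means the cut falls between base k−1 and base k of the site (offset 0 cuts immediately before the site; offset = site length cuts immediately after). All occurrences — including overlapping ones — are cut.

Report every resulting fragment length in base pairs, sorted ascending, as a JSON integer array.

Per-enzyme occurrences:
  GruV (TCTGGA, off=6): starts [6, 58, 99, 133, 139, 145, 151, 190, 198, 224] → cuts [12, 64, 105, 139, 145, 151, 157, 196, 204, 230]
  FykI (GTGCGG, off=2): starts [16, 29, 126, 178, 184] → cuts [18, 31, 128, 180, 186]
  QalX (CGTAAT, off=6): starts [42, 66, 72, 83, 92, 108, 119, 172, 205, 212, 218, 230, 236, 244] → cuts [48, 72, 78, 89, 98, 114, 125, 178, 211, 218, 224, 236, 242, 250]

All cut coordinates (distinct, sorted): [12, 18, 31, 48, 64, 72, 78, 89, 98, 105, 114, 125, 128, 139, 145, 151, 157, 178, 180, 186, 196, 204, 211, 218, 224, 230, 236, 242, 250]

Fragments:
  12→18: 6 bp
  18→31: 13 bp
  31→48: 17 bp
  48→64: 16 bp
  64→72: 8 bp
  72→78: 6 bp
  78→89: 11 bp
  89→98: 9 bp
  98→105: 7 bp
  105→114: 9 bp
  114→125: 11 bp
  125→128: 3 bp
  128→139: 11 bp
  139→145: 6 bp
  145→151: 6 bp
  151→157: 6 bp
  157→178: 21 bp
  178→180: 2 bp
  180→186: 6 bp
  186→196: 10 bp
  196→204: 8 bp
  204→211: 7 bp
  211→218: 7 bp
  218→224: 6 bp
  224→230: 6 bp
  230→236: 6 bp
  236→242: 6 bp
  242→250: 8 bp
  250→12 (wrap): 262-250+12 = 24 bp

[2,3,6,6,6,6,6,6,6,6,6,6,7,7,7,8,8,8,9,9,10,11,11,11,13,16,17,21,24]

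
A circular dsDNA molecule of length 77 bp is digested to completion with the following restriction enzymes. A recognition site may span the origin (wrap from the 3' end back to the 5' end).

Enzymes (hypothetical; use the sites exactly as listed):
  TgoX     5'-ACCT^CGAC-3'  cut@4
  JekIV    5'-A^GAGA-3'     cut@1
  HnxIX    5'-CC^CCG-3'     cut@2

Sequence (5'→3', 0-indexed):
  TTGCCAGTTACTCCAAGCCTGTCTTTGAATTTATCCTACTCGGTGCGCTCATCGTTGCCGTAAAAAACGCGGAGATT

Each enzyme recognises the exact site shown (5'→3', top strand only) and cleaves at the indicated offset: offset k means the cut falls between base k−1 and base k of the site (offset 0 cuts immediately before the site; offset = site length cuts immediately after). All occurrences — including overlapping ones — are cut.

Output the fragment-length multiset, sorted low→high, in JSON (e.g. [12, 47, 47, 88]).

[77]

Per-enzyme occurrences:
  TgoX (ACCTCGAC, off=4): no sites
  JekIV (AGAGA, off=1): no sites
  HnxIX (CCCCG, off=2): no sites

All cut coordinates (distinct, sorted): ∅

Fragment lengths:
  no cuts → one circular fragment of 77 bp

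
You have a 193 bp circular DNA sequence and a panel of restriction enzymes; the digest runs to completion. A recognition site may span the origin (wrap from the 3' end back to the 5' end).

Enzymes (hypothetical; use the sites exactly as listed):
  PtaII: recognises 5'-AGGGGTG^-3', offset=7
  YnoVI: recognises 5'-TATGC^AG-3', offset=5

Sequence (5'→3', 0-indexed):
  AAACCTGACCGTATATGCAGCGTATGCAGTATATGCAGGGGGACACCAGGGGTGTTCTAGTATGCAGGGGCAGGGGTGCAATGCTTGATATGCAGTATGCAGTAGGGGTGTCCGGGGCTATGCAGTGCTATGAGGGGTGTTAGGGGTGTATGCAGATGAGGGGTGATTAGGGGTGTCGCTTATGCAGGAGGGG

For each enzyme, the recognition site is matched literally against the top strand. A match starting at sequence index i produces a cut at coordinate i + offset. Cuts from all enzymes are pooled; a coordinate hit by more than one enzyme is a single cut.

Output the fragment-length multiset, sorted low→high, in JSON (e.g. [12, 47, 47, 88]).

[5,7,9,9,9,10,10,10,11,12,13,13,15,16,18,26]

Site scan:
  PtaII AGGGGTG/7: at [47, 71, 103, 132, 141, 158, 168] ⇒ [54, 78, 110, 139, 148, 165, 175]
  YnoVI TATGCAG/5: at [13, 22, 31, 60, 88, 95, 118, 148, 180] ⇒ [18, 27, 36, 65, 93, 100, 123, 153, 185]

All cut coordinates (distinct, sorted): [18, 27, 36, 54, 65, 78, 93, 100, 110, 123, 139, 148, 153, 165, 175, 185]

Fragments:
  18→27: 9 bp
  27→36: 9 bp
  36→54: 18 bp
  54→65: 11 bp
  65→78: 13 bp
  78→93: 15 bp
  93→100: 7 bp
  100→110: 10 bp
  110→123: 13 bp
  123→139: 16 bp
  139→148: 9 bp
  148→153: 5 bp
  153→165: 12 bp
  165→175: 10 bp
  175→185: 10 bp
  185→18 (wrap): 193-185+18 = 26 bp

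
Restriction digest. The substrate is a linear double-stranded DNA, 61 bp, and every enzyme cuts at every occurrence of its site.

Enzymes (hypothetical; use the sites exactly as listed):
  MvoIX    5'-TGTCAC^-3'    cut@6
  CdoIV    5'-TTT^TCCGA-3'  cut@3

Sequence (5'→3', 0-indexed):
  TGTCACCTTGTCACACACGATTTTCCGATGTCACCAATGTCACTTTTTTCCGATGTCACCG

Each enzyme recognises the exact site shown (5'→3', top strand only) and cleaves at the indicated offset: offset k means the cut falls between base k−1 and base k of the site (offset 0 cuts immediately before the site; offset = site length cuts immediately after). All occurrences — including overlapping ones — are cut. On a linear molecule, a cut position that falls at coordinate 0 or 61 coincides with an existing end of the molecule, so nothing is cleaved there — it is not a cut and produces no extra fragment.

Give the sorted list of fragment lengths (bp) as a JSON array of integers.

[2,5,6,8,9,9,11,11]

Scan for sites:
  MvoIX TGTCAC/6: at [0, 8, 28, 37, 53] ⇒ [6, 14, 34, 43, 59]
  CdoIV TTTTCCGA/3: at [20, 45] ⇒ [23, 48]

Pooled cuts: [6, 14, 23, 34, 43, 48, 59]

Fragment lengths:
  [0,6): 6 bp
  [6,14): 8 bp
  [14,23): 9 bp
  [23,34): 11 bp
  [34,43): 9 bp
  [43,48): 5 bp
  [48,59): 11 bp
  [59,61): 2 bp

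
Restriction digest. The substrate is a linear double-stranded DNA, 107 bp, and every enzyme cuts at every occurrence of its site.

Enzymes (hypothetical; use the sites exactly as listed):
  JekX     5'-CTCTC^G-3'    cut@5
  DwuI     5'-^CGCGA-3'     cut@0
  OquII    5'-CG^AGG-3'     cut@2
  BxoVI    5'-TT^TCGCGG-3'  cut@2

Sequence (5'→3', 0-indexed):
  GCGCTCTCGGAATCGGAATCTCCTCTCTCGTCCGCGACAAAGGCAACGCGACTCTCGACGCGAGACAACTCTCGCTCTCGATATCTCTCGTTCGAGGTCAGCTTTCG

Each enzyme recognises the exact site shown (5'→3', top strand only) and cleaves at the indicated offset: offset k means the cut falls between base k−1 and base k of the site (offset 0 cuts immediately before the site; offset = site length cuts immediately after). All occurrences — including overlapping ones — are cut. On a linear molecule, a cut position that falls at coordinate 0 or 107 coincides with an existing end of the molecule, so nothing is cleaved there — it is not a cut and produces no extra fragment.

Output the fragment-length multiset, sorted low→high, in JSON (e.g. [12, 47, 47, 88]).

[2,3,5,6,8,10,10,13,14,15,21]

Per-enzyme occurrences:
  JekX (CTCTCG, off=5): starts [3, 24, 51, 68, 74, 84] → cuts [8, 29, 56, 73, 79, 89]
  DwuI (CGCGA, off=0): starts [32, 46, 58] → cuts [32, 46, 58]
  OquII (CGAGG, off=2): starts [92] → cuts [94]
  BxoVI (TTTCGCGG, off=2): no sites

Pooled cuts: [8, 29, 32, 46, 56, 58, 73, 79, 89, 94]

Fragments:
  [0,8): 8 bp
  [8,29): 21 bp
  [29,32): 3 bp
  [32,46): 14 bp
  [46,56): 10 bp
  [56,58): 2 bp
  [58,73): 15 bp
  [73,79): 6 bp
  [79,89): 10 bp
  [89,94): 5 bp
  [94,107): 13 bp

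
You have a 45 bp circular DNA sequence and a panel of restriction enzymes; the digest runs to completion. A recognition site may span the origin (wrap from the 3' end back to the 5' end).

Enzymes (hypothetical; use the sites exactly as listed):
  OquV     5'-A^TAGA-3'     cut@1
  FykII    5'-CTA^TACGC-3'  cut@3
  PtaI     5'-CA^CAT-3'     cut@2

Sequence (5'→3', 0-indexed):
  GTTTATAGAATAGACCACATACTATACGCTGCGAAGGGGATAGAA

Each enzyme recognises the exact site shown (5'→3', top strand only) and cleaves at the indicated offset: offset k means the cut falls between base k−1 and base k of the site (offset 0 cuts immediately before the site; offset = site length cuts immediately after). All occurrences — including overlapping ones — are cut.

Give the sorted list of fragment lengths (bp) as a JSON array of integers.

Per-enzyme occurrences:
  OquV (ATAGA, off=1): starts [4, 9, 39] → cuts [5, 10, 40]
  FykII (CTATACGC, off=3): starts [21] → cuts [24]
  PtaI (CACAT, off=2): starts [15] → cuts [17]

Pooled cuts: [5, 10, 17, 24, 40]

Fragments:
  5→10: 5 bp
  10→17: 7 bp
  17→24: 7 bp
  24→40: 16 bp
  40→5 (wrap): 45-40+5 = 10 bp

[5,7,7,10,16]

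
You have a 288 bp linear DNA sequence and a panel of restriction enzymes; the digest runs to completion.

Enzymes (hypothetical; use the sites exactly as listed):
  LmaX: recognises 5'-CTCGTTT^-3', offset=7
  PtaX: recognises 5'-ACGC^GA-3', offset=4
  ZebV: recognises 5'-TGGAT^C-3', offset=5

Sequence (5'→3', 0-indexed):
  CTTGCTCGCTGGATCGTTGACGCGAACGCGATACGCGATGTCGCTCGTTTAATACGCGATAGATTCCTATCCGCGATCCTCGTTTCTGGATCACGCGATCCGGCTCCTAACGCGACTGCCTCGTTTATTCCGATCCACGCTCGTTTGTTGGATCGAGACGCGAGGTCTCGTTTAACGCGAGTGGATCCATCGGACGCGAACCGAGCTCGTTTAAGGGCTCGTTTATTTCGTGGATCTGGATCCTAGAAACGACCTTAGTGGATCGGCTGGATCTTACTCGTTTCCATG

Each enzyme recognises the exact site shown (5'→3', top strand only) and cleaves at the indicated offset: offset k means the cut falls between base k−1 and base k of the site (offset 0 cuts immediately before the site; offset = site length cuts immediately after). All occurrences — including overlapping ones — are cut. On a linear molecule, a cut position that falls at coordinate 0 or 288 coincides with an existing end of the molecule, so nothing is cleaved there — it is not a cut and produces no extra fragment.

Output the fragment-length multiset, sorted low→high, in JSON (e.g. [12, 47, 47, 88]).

[5,5,5,6,6,6,7,7,7,8,8,9,9,11,11,11,12,12,13,14,14,15,17,20,22,28]

Scan for sites:
  LmaX CTCGTTT/7: at [43, 78, 119, 139, 166, 205, 217, 276] ⇒ [50, 85, 126, 146, 173, 212, 224, 283]
  PtaX ACGCGA/4: at [19, 25, 32, 53, 92, 109, 157, 174, 193] ⇒ [23, 29, 36, 57, 96, 113, 161, 178, 197]
  ZebV TGGATC/5: at [9, 86, 148, 181, 230, 236, 258, 267] ⇒ [14, 91, 153, 186, 235, 241, 263, 272]

All cut coordinates (distinct, sorted): [14, 23, 29, 36, 50, 57, 85, 91, 96, 113, 126, 146, 153, 161, 173, 178, 186, 197, 212, 224, 235, 241, 263, 272, 283]

Fragment lengths:
  [0,14): 14 bp
  [14,23): 9 bp
  [23,29): 6 bp
  [29,36): 7 bp
  [36,50): 14 bp
  [50,57): 7 bp
  [57,85): 28 bp
  [85,91): 6 bp
  [91,96): 5 bp
  [96,113): 17 bp
  [113,126): 13 bp
  [126,146): 20 bp
  [146,153): 7 bp
  [153,161): 8 bp
  [161,173): 12 bp
  [173,178): 5 bp
  [178,186): 8 bp
  [186,197): 11 bp
  [197,212): 15 bp
  [212,224): 12 bp
  [224,235): 11 bp
  [235,241): 6 bp
  [241,263): 22 bp
  [263,272): 9 bp
  [272,283): 11 bp
  [283,288): 5 bp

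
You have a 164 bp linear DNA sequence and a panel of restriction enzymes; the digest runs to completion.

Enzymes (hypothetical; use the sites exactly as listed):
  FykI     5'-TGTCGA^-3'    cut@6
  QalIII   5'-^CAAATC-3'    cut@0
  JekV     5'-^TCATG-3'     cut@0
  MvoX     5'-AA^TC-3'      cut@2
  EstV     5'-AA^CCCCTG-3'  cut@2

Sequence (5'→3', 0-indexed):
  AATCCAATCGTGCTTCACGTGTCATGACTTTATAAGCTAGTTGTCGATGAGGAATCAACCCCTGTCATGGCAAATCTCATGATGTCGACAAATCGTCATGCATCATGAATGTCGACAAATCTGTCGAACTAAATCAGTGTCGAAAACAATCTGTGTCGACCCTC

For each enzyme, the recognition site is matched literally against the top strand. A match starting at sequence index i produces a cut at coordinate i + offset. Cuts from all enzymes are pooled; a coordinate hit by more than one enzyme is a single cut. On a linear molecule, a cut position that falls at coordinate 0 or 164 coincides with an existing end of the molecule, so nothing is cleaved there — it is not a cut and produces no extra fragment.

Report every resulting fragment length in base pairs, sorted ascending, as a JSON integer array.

Per-enzyme occurrences:
  FykI TGTCGA/6: at [41, 82, 109, 121, 137, 153] ⇒ [47, 88, 115, 127, 143, 159]
  QalIII CAAATC/0: at [70, 88, 115] ⇒ [70, 88, 115]
  JekV TCATG/0: at [21, 64, 76, 95, 102] ⇒ [21, 64, 76, 95, 102]
  MvoX AATC/2: at [0, 5, 52, 72, 90, 117, 131, 147] ⇒ [2, 7, 54, 74, 92, 119, 133, 149]
  EstV AACCCCTG/2: at [56] ⇒ [58]

Pooled cuts: [2, 7, 21, 47, 54, 58, 64, 70, 74, 76, 88, 92, 95, 102, 115, 119, 127, 133, 143, 149, 159]

Fragments:
  [0,2): 2 bp
  [2,7): 5 bp
  [7,21): 14 bp
  [21,47): 26 bp
  [47,54): 7 bp
  [54,58): 4 bp
  [58,64): 6 bp
  [64,70): 6 bp
  [70,74): 4 bp
  [74,76): 2 bp
  [76,88): 12 bp
  [88,92): 4 bp
  [92,95): 3 bp
  [95,102): 7 bp
  [102,115): 13 bp
  [115,119): 4 bp
  [119,127): 8 bp
  [127,133): 6 bp
  [133,143): 10 bp
  [143,149): 6 bp
  [149,159): 10 bp
  [159,164): 5 bp

[2,2,3,4,4,4,4,5,5,6,6,6,6,7,7,8,10,10,12,13,14,26]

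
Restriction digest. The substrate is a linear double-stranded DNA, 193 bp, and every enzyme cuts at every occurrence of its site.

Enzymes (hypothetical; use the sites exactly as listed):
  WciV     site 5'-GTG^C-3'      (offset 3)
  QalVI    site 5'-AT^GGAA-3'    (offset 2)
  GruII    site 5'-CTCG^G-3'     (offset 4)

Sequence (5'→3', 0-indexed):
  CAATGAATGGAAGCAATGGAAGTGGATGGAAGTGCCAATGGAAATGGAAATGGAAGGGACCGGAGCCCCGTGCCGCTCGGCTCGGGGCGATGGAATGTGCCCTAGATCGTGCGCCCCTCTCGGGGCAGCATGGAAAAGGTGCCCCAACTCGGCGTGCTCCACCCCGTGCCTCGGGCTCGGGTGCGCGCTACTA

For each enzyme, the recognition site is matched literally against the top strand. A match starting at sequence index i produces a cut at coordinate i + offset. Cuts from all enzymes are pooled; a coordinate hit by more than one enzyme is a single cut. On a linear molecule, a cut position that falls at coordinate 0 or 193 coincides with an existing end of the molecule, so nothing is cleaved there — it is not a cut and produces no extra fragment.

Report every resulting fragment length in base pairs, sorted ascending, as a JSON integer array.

[4,5,5,5,5,6,6,6,7,7,7,8,8,9,9,10,10,10,10,11,12,12,21]

Scan for sites:
  WciV (GTGC, off=3): starts [31, 69, 96, 108, 138, 153, 165, 180] → cuts [34, 72, 99, 111, 141, 156, 168, 183]
  QalVI (ATGGAA, off=2): starts [6, 15, 25, 37, 43, 49, 89, 129] → cuts [8, 17, 27, 39, 45, 51, 91, 131]
  GruII (CTCGG, off=4): starts [75, 80, 118, 147, 169, 175] → cuts [79, 84, 122, 151, 173, 179]

Pooled cuts: [8, 17, 27, 34, 39, 45, 51, 72, 79, 84, 91, 99, 111, 122, 131, 141, 151, 156, 168, 173, 179, 183]

Fragment lengths:
  [0,8): 8 bp
  [8,17): 9 bp
  [17,27): 10 bp
  [27,34): 7 bp
  [34,39): 5 bp
  [39,45): 6 bp
  [45,51): 6 bp
  [51,72): 21 bp
  [72,79): 7 bp
  [79,84): 5 bp
  [84,91): 7 bp
  [91,99): 8 bp
  [99,111): 12 bp
  [111,122): 11 bp
  [122,131): 9 bp
  [131,141): 10 bp
  [141,151): 10 bp
  [151,156): 5 bp
  [156,168): 12 bp
  [168,173): 5 bp
  [173,179): 6 bp
  [179,183): 4 bp
  [183,193): 10 bp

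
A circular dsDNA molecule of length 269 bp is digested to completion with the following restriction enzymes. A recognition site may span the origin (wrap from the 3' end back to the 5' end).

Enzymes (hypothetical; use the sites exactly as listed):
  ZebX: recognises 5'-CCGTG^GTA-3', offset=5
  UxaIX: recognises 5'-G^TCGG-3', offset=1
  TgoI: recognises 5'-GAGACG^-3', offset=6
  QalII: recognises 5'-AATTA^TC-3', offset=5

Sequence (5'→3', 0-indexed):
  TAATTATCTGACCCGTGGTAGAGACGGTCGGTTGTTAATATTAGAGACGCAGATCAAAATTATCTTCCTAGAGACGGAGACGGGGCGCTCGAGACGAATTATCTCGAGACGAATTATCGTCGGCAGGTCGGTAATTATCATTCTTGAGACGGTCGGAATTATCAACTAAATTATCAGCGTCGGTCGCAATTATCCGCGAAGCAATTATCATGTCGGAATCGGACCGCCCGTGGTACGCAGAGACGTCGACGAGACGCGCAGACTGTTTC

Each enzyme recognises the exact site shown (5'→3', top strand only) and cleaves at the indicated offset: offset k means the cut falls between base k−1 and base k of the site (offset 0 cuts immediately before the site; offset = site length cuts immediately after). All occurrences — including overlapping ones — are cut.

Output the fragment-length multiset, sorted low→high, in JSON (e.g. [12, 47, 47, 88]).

Per-enzyme occurrences:
  ZebX (CCGTGGTA, off=5): starts [12, 227] → cuts [17, 232]
  UxaIX (GTCGG, off=1): starts [26, 118, 126, 151, 178, 211] → cuts [27, 119, 127, 152, 179, 212]
  TgoI (GAGACG, off=6): starts [20, 43, 70, 76, 90, 105, 145, 239, 250] → cuts [26, 49, 76, 82, 96, 111, 151, 245, 256]
  QalII (AATTATC, off=5): starts [1, 57, 96, 111, 132, 156, 168, 187, 202] → cuts [6, 62, 101, 116, 137, 161, 173, 192, 207]

All cut coordinates (distinct, sorted): [6, 17, 26, 27, 49, 62, 76, 82, 96, 101, 111, 116, 119, 127, 137, 151, 152, 161, 173, 179, 192, 207, 212, 232, 245, 256]

Fragments:
  6→17: 11 bp
  17→26: 9 bp
  26→27: 1 bp
  27→49: 22 bp
  49→62: 13 bp
  62→76: 14 bp
  76→82: 6 bp
  82→96: 14 bp
  96→101: 5 bp
  101→111: 10 bp
  111→116: 5 bp
  116→119: 3 bp
  119→127: 8 bp
  127→137: 10 bp
  137→151: 14 bp
  151→152: 1 bp
  152→161: 9 bp
  161→173: 12 bp
  173→179: 6 bp
  179→192: 13 bp
  192→207: 15 bp
  207→212: 5 bp
  212→232: 20 bp
  232→245: 13 bp
  245→256: 11 bp
  256→6 (wrap): 269-256+6 = 19 bp

[1,1,3,5,5,5,6,6,8,9,9,10,10,11,11,12,13,13,13,14,14,14,15,19,20,22]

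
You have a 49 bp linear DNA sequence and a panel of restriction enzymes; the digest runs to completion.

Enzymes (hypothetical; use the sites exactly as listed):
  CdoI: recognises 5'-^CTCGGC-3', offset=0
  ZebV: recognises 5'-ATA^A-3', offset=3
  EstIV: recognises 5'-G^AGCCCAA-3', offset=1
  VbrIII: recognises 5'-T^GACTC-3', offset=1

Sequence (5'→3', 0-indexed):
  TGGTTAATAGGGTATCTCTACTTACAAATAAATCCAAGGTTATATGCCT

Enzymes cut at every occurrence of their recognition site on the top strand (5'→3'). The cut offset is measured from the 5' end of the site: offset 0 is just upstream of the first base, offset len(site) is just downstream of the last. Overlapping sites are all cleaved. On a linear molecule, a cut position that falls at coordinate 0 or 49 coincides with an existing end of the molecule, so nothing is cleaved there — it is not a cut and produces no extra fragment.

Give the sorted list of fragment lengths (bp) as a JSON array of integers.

[19,30]

Scan for sites:
  CdoI (CTCGGC, off=0): no sites
  ZebV ATAA/3: at [27] ⇒ [30]
  EstIV (GAGCCCAA, off=1): no sites
  VbrIII (TGACTC, off=1): no sites

Pooled cuts: [30]

Fragments:
  [0,30): 30 bp
  [30,49): 19 bp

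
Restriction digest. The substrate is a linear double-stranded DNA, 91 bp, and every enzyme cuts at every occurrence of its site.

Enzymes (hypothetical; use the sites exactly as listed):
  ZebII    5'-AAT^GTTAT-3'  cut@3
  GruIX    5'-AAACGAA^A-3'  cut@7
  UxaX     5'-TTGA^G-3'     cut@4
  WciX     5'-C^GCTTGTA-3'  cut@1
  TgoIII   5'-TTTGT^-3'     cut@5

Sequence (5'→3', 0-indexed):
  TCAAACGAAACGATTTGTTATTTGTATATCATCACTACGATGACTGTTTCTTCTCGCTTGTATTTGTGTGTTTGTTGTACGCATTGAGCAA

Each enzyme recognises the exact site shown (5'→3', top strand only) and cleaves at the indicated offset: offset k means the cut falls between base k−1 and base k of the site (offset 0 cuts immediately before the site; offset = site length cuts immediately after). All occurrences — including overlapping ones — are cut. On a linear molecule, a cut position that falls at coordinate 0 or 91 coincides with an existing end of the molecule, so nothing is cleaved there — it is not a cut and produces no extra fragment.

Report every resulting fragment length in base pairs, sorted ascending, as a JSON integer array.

[4,7,8,9,9,12,12,30]

Per-enzyme occurrences:
  ZebII (AATGTTAT, off=3): no sites
  GruIX (AAACGAAA, off=7): starts [2] → cuts [9]
  UxaX (TTGAG, off=4): starts [83] → cuts [87]
  WciX (CGCTTGTA, off=1): starts [54] → cuts [55]
  TgoIII (TTTGT, off=5): starts [13, 20, 62, 70] → cuts [18, 25, 67, 75]

Pooled cuts: [9, 18, 25, 55, 67, 75, 87]

Fragment lengths:
  [0,9): 9 bp
  [9,18): 9 bp
  [18,25): 7 bp
  [25,55): 30 bp
  [55,67): 12 bp
  [67,75): 8 bp
  [75,87): 12 bp
  [87,91): 4 bp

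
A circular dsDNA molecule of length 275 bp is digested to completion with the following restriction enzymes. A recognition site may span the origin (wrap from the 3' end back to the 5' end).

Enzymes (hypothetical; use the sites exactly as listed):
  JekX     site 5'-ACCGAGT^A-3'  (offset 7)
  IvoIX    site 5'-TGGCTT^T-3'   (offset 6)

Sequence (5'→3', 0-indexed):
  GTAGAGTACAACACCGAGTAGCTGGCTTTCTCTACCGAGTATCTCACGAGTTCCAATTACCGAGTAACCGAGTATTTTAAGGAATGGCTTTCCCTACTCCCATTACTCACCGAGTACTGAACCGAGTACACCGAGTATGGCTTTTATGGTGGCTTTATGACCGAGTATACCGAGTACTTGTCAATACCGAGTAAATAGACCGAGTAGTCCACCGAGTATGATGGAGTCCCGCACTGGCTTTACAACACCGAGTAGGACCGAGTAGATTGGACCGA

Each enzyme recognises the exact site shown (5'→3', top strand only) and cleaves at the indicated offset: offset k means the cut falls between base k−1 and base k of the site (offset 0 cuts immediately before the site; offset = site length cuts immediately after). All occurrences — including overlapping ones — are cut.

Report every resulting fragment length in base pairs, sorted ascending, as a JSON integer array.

Scan for sites:
  JekX (ACCGAGTA, off=7): starts [12, 33, 58, 66, 108, 120, 129, 159, 168, 185, 198, 210, 246, 256, 270] → cuts [2, 19, 40, 65, 73, 115, 127, 136, 166, 175, 192, 205, 217, 253, 263]
  IvoIX (TGGCTTT, off=6): starts [22, 84, 137, 149, 234] → cuts [28, 90, 143, 155, 240]

Pooled cuts: [2, 19, 28, 40, 65, 73, 90, 115, 127, 136, 143, 155, 166, 175, 192, 205, 217, 240, 253, 263]

Fragments:
  2→19: 17 bp
  19→28: 9 bp
  28→40: 12 bp
  40→65: 25 bp
  65→73: 8 bp
  73→90: 17 bp
  90→115: 25 bp
  115→127: 12 bp
  127→136: 9 bp
  136→143: 7 bp
  143→155: 12 bp
  155→166: 11 bp
  166→175: 9 bp
  175→192: 17 bp
  192→205: 13 bp
  205→217: 12 bp
  217→240: 23 bp
  240→253: 13 bp
  253→263: 10 bp
  263→2 (wrap): 275-263+2 = 14 bp

[7,8,9,9,9,10,11,12,12,12,12,13,13,14,17,17,17,23,25,25]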